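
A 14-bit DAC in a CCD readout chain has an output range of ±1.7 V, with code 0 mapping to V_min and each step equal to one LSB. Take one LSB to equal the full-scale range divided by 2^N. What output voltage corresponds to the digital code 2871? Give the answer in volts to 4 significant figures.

Full-scale range = 1.7 V − (-1.7 V) = 3.4 V. LSB = 3.4 V / 2^14.
V_out = V_min + code × LSB = -1.7 V + 2871 × 3.4 V / 16384
      = -1.7 V + 0.595789 V = -1.10421 V.

-1.104 V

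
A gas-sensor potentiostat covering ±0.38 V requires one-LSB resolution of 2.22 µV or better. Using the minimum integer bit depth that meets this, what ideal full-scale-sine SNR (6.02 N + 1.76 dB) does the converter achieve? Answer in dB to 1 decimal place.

116.1 dB

Span: 0.38 V − (-0.38 V) = 0.76 V.
Required number of levels: 0.76/2.22 µV = 342340; smallest N with 2^N ≥ that is 19.
6.02(19) + 1.76 = 116.14 dB.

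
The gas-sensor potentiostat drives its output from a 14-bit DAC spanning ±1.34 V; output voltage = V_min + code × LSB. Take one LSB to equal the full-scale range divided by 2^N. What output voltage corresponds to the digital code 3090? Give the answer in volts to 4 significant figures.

-0.8346 V

Full-scale range = 1.34 V − (-1.34 V) = 2.68 V. LSB = 2.68 V / 2^14.
Output = V_min + (3090/16384) × range = -1.34 + 0.188599 × 2.68 V
      = -1.34 V + 0.505444 V = -0.834556 V.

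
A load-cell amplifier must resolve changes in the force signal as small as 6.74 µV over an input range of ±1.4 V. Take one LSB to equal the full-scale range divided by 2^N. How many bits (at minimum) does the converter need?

19 bits

Range = 1.4 − (-1.4) = 2.8 V.
Required number of levels: 2.8/6.74 µV = 415430; smallest N with 2^N ≥ that is 19.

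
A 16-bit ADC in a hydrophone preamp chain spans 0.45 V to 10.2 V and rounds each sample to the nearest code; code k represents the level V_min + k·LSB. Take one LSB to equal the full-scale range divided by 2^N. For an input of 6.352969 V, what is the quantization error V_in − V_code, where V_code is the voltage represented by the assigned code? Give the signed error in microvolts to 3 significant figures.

−53.8 µV

Span: 10.2 V − (0.45 V) = 9.75 V. LSB = 9.75 V / 2^16 ≈ 148.8 µV.
(V_in − V_min)/LSB = (6.352969 − (0.45)) × 65536/9.75 = 39677.6386 → nearest code k = 39678.
V_code = 0.45 + (39678/65536) × 9.75 = 6.3530227661 V.
Error = V_in − V_code = 6.352969 − (6.3530227661) = −53.8 µV.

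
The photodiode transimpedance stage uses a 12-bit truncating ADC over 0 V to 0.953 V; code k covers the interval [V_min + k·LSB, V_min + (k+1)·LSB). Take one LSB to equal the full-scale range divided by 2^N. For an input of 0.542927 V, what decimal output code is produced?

2333

Span = 0.953 V. LSB = 0.953 V / 2^12 ≈ 232.7 µV.
(V_in − V_min) × 2^12/range = (0.542927 − (0)) × 4096/0.953 = 2333.504.
Floor → code = 2333.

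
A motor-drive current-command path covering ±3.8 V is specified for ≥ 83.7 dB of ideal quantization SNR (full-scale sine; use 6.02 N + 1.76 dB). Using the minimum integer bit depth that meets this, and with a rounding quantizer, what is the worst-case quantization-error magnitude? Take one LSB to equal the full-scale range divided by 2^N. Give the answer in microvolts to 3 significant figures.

The full-scale span is 3.8 − (-3.8) = 7.6 V.
Solving 6.02 N ≥ 83.7 − 1.76: N ≥ 13.611. Round up → N = 14.
LSB = 7.6 V ÷ 2^14 = 7.6/16384 V = 463.87 µV.
|e|_max = LSB/2 = 232 µV.

232 µV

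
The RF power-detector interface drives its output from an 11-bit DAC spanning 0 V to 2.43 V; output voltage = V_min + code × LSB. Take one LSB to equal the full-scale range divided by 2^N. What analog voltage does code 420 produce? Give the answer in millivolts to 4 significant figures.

498.3 mV

Range is 2.43 V. LSB = 2.43 V / 2^11.
Output = V_min + (420/2048) × range = 0 + 0.205078 × 2.43 V
      = 0 V + 0.498340 V = 0.498340 V.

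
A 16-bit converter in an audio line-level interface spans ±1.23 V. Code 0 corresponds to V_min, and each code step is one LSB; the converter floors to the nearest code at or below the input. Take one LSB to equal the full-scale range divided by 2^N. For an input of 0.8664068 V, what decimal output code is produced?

Range = 1.23 − (-1.23) = 2.46 V. LSB = 2.46 V / 2^16 ≈ 37.54 µV.
code = ⌊(V_in − V_min)/LSB⌋ = ⌊(V_in − V_min) × 2^16 / range⌋
     = ⌊(0.8664068 − (-1.23)) × 65536 / 2.46⌋ = ⌊2.0964068 × 65536/2.46⌋
     = ⌊55849.641⌋ = 55849.

55849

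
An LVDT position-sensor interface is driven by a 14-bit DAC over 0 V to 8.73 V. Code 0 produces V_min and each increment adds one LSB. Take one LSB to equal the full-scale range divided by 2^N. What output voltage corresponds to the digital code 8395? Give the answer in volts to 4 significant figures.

V_FS = 8.73 V. LSB = 8.73 V / 2^14.
V_out = 0 + 8395 × (8.73/16384) V
      = 0 V + 4.47317 V = 4.47317 V.

4.473 V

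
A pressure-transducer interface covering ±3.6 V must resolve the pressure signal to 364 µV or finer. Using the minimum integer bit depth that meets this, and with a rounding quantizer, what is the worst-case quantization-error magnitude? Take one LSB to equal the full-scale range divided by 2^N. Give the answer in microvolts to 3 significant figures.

110 µV

Span: 3.6 V − (-3.6 V) = 7.2 V.
Required number of levels: 7.2/364 µV = 19780; smallest N with 2^N ≥ that is 15.
One LSB is 7.2 V / 32768 = 219.73 µV.
|e|_max = LSB/2 = 110 µV.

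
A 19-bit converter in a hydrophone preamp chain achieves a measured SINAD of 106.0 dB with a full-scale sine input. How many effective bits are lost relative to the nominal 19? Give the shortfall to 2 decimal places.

1.68 bits

N_eff = (106.0 − 1.76)/6.02 = 17.3156 bits.
19 − 17.3156 = 1.68 bits below nominal.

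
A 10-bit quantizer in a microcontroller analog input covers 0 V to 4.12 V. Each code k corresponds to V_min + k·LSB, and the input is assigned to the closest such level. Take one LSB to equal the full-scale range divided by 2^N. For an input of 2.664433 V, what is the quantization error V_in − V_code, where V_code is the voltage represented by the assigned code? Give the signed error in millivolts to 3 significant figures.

+0.917 mV

Range is 4.12 V. LSB = 4.12 V / 2^10 ≈ 4.023 mV.
(2.664433 − (0)) / LSB = 2.664433 × 1024/4.12 = 662.2280. Nearest integer: k = 662.
V_code = V_min + k × range/2^10 = 0 + 662 × 4.12/1024 = 2.663515625 V.
V_in − V_code = 2.664433 − (2.663515625) = +0.917 mV.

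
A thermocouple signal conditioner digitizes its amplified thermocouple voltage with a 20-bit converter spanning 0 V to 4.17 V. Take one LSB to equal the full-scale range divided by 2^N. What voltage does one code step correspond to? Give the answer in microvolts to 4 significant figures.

3.977 µV

Range is 4.17 V.
2^20 = 1048576 levels.
One LSB is 4.17 V / 1048576 = 3.977 µV.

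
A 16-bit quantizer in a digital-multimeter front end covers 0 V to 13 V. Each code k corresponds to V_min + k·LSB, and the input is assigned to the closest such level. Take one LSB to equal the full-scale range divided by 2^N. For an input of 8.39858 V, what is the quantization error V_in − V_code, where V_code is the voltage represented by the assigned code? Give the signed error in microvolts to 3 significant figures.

+35.7 µV

Range is 13 V. LSB = 13 V / 2^16 ≈ 198.4 µV.
Position in LSBs: (8.39858 − (0)) × 65536/13 = 42339.1799; rounding gives k = 42339.
Reconstructed level: 0 + 42339 × 13/65536 V = 8.3985443115 V.
e = 8.39858 − (8.3985443115) = +35.7 µV.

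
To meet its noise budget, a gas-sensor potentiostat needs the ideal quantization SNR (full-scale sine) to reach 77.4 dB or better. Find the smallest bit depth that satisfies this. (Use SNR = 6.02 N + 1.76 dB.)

13 bits

Solving 6.02 N ≥ 77.4 − 1.76: N ≥ 12.565. Round up → N = 13.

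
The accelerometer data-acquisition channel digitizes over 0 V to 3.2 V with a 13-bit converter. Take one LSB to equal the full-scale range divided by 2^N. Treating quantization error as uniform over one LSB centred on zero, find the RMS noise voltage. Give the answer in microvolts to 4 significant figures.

112.8 µV

V_FS = 3.2 V.
One LSB is 3.2 V / 8192 = 390.625 µV.
RMS of a uniform error over width LSB is LSB/√12 = 112.8 µV.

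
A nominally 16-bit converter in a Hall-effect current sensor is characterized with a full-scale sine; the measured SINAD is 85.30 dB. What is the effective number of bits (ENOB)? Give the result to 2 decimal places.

13.88 bits

ENOB = (SINAD − 1.76) / 6.02 = (85.30 − 1.76) / 6.02 = 83.54 / 6.02 = 13.8771.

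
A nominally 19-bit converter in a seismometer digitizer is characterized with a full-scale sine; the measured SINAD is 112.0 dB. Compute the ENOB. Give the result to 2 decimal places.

Inverting SNR = 6.02 N + 1.76: N_eff = (112.0 − 1.76)/6.02 = 18.3123.

18.31 bits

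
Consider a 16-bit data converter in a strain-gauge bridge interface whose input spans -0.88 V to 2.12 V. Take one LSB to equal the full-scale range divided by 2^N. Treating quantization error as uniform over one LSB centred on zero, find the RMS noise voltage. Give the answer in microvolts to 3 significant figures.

13.2 µV

Full-scale range = 2.12 V − (-0.88 V) = 3 V.
One LSB is 3 V / 65536 = 45.776 µV.
For a uniform distribution on [−LSB/2, +LSB/2], V_rms = LSB/√12 = 45.776 µV/3.4641 = 13.2 µV.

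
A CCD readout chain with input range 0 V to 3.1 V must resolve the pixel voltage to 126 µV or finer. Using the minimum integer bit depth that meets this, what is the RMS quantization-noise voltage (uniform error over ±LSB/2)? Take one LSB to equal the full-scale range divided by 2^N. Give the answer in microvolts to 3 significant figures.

Full-scale range = 3.1 V.
Need 2^N ≥ 3.1 V / 126 µV = 24600 → N_min = 15.
LSB = 3.1 V / 2^15 = 94.604 µV.
RMS noise = LSB/√12 = 27.3 µV.

27.3 µV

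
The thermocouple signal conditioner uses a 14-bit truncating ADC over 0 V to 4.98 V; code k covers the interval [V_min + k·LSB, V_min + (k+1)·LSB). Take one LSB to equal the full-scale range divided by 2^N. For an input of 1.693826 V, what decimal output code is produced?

5572

Range is 4.98 V. LSB = 4.98 V / 2^14 ≈ 304.0 µV.
(V_in − V_min) × 2^14/range = (1.693826 − (0)) × 16384/4.98 = 5572.620.
Floor → code = 5572.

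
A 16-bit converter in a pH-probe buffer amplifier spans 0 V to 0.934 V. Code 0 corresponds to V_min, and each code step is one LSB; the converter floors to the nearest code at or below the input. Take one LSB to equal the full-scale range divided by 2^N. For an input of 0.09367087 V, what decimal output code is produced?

6572

Span = 0.934 V. LSB = 0.934 V / 2^16 ≈ 14.25 µV.
(V_in − V_min) × 2^16/range = (0.09367087 − (0)) × 65536/0.934 = 6572.606.
Floor → code = 6572.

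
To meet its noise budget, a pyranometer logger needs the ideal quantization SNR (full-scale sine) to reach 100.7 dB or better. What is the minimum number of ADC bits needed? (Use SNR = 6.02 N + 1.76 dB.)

17 bits

N ≥ (100.7 − 1.76)/6.02 = 16.435 → N_min = 17.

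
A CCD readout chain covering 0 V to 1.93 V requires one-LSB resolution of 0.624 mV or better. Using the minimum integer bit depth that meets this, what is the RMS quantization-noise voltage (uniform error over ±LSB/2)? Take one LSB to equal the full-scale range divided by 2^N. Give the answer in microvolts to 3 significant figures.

Range is 1.93 V.
Required number of levels: 1.93/0.624 mV = 3092.9; smallest N with 2^N ≥ that is 12.
Step size = 1.93/4096 V = 471.19 µV.
RMS noise = LSB/√12 = 136 µV.

136 µV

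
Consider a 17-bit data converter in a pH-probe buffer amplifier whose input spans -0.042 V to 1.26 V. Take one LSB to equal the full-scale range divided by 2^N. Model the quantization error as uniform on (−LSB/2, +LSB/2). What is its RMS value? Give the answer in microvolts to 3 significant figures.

2.87 µV

Range = 1.26 − (-0.042) = 1.302 V.
LSB = 1.302 V ÷ 2^17 = 1.302/131072 V = 9.9335 µV.
V_rms = LSB/√12 = 9.9335 µV / √12 = 2.87 µV.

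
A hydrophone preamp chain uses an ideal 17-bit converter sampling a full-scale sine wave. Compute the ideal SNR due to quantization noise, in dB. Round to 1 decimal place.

SNR = 6.02·17 + 1.76 = 104.10 dB.

104.1 dB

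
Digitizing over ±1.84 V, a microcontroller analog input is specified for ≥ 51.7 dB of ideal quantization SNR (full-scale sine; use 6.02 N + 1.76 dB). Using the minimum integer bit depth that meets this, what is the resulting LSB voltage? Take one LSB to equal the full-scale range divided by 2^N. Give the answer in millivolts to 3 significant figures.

Full-scale range = 1.84 V − (-1.84 V) = 3.68 V.
6.02 N + 1.76 ≥ 51.7 gives N ≥ 8.296, so the minimum integer is 9.
Step size = 3.68/512 V = 7.19 mV.

7.19 mV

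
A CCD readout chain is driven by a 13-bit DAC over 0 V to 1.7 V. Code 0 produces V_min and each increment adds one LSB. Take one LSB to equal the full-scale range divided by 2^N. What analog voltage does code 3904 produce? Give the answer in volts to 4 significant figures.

Range is 1.7 V. LSB = 1.7 V / 2^13.
V_out = 0 + 3904 × (1.7/8192) V
      = 0 V + 0.810156 V = 0.810156 V.

0.8102 V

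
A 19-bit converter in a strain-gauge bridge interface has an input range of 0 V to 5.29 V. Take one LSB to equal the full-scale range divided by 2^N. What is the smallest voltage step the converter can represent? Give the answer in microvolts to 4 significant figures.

10.09 µV

V_FS = 5.29 V.
There are 2^19 = 524288 steps.
LSB = 5.29 V ÷ 2^19 = 5.29/524288 V = 10.09 µV.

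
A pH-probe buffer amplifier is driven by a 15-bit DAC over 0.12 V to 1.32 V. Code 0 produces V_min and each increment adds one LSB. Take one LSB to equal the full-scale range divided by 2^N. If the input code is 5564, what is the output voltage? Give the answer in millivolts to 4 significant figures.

Full-scale range = 1.32 V − (0.12 V) = 1.2 V. LSB = 1.2 V / 2^15.
Output = V_min + (5564/32768) × range = 0.12 + 0.169800 × 1.2 V
      = 0.12 + 0.203760 = 0.323760 V.

323.8 mV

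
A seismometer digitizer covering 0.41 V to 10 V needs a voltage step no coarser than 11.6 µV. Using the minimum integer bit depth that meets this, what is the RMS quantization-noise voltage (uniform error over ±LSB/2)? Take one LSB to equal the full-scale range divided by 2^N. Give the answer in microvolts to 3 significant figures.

2.64 µV

Range = 10 − (0.41) = 9.59 V.
Levels needed ≥ 9.59/11.6 µV = 826700. 2^20 = 1048576 suffices, so N_min = 20.
LSB = 9.59 V / 2^20 = 9.1457 µV.
V_rms = LSB/√12 = 2.64 µV.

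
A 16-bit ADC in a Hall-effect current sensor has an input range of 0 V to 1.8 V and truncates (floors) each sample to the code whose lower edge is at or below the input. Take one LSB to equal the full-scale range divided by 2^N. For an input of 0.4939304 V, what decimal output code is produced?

17983

V_FS = 1.8 V. LSB = 1.8 V / 2^16 ≈ 27.47 µV.
code = ⌊(V_in − V_min)/LSB⌋ = ⌊(V_in − V_min) × 2^16 / range⌋
     = ⌊(0.4939304 − (0)) × 65536 / 1.8⌋ = ⌊0.4939304 × 65536/1.8⌋
     = ⌊17983.457⌋ = 17983.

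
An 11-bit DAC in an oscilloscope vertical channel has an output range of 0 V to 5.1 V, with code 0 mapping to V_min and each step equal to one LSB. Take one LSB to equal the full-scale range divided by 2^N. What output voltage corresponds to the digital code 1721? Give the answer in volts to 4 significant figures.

Full-scale range = 5.1 V. LSB = 5.1 V / 2^11.
V_out = 0 + 1721 × (5.1/2048) V
      = 0 + 4.28569 = 4.28569 V.

4.286 V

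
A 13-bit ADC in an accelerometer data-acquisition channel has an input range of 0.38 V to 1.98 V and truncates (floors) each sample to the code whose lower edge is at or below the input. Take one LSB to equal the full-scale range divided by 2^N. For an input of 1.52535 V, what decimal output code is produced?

The full-scale span is 1.98 − (0.38) = 1.6 V. LSB = 1.6 V / 2^13 ≈ 195.3 µV.
(V_in − V_min) × 2^13/range = (1.52535 − (0.38)) × 8192/1.6 = 5864.192.
Floor → code = 5864.

5864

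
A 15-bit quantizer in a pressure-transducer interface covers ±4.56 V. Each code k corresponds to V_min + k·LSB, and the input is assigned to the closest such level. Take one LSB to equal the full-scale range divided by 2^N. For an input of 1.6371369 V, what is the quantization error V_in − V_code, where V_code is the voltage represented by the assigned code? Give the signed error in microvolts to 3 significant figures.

+56.8 µV

Range = 4.56 − (-4.56) = 9.12 V. LSB = 9.12 V / 2^15 ≈ 278.3 µV.
(V_in − V_min)/LSB = (1.6371369 − (-4.56)) × 32768/9.12 = 22266.2042 → nearest code k = 22266.
V_code = -4.56 + (22266/32768) × 9.12 = 1.6370800781 V.
Error = V_in − V_code = 1.6371369 − (1.6370800781) = +56.8 µV.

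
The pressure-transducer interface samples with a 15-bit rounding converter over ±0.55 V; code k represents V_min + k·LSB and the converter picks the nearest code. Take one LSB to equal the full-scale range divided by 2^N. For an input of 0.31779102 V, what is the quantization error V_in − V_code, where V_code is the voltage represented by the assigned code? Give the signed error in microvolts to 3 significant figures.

Full-scale range = 0.55 V − (-0.55 V) = 1.1 V. LSB = 1.1 V / 2^15 ≈ 33.57 µV.
Position in LSBs: (0.31779102 − (-0.55)) × 32768/1.1 = 25850.7056; rounding gives k = 25851.
Reconstructed level: -0.55 + 25851 × 1.1/32768 V = 0.31780090332 V.
V_in − V_code = 0.31779102 − (0.31780090332) = −9.88 µV.

−9.88 µV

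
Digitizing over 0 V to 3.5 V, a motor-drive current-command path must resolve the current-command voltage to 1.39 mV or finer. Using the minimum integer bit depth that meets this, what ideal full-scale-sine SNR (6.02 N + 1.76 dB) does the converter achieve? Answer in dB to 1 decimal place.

74.0 dB

Full-scale range = 3.5 V.
3.5 V / 1.39 mV = 2518. Since 2^11 = 2048 and 2^12 = 4096, N = 12.
Ideal SNR at N = 12: 6.02·12 + 1.76 = 74.0 dB.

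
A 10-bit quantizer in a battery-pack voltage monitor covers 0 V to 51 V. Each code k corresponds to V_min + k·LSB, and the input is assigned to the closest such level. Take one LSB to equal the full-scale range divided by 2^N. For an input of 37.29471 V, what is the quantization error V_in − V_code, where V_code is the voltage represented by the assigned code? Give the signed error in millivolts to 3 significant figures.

Span = 51 V. LSB = 51 V / 2^10 ≈ 49.80 mV.
Position in LSBs: (37.29471 − (0)) × 1024/51 = 748.8193; rounding gives k = 749.
V_code = 0 + (749/1024) × 51 = 37.30371094 V.
Error = V_in − V_code = 37.29471 − (37.30371094) = −9.00 mV.

−9.00 mV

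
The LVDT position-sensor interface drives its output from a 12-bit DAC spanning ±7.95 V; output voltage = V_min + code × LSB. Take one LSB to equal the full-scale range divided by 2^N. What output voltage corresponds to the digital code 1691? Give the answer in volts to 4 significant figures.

-1.386 V

Range = 7.95 − (-7.95) = 15.9 V. LSB = 15.9 V / 2^12.
V_out = -7.95 + 1691 × (15.9/4096) V
      = -7.95 + 6.56418 = -1.38582 V.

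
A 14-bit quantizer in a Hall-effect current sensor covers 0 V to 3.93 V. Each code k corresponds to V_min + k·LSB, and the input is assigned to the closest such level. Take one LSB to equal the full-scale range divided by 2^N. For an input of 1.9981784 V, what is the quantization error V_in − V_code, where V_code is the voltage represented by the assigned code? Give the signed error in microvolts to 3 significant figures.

V_FS = 3.93 V. LSB = 3.93 V / 2^14 ≈ 239.9 µV.
(V_in − V_min)/LSB = (1.9981784 − (0)) × 16384/3.93 = 8330.3193 → nearest code k = 8330.
Reconstructed level: 0 + 8330 × 3.93/16384 V = 1.9981018066 V.
Error = V_in − V_code = 1.9981784 − (1.9981018066) = +76.6 µV.

+76.6 µV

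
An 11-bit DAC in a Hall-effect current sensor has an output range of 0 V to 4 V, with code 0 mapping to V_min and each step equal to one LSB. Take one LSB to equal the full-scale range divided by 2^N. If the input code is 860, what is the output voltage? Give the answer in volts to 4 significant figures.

1.680 V

Range is 4 V. LSB = 4 V / 2^11.
V_out = 0 + 860 × (4/2048) V
      = 0 V + 1.67969 V = 1.67969 V.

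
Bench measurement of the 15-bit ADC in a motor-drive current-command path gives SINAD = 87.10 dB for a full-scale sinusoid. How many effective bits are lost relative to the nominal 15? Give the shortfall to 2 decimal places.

0.82 bits

Effective bits = (87.10 − 1.76)/6.02 = 14.1761.
Shortfall = 15 − 14.1761 = 0.8239 bits.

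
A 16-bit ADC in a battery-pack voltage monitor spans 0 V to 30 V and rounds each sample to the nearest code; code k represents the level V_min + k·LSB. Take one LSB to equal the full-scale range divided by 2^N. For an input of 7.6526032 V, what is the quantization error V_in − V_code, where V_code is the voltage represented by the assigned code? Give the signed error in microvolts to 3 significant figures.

+168 µV

Span = 30 V. LSB = 30 V / 2^16 ≈ 457.8 µV.
(7.6526032 − (0)) / LSB = 7.6526032 × 65536/30 = 16717.3668. Nearest integer: k = 16717.
V_code = V_min + k × range/2^16 = 0 + 16717 × 30/65536 = 7.6524353027 V.
Error = V_in − V_code = 7.6526032 − (7.6524353027) = +168 µV.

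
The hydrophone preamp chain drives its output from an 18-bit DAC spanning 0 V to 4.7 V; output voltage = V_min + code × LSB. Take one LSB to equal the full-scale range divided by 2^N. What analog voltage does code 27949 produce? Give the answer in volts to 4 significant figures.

0.5011 V

Span = 4.7 V. LSB = 4.7 V / 2^18.
V_out = V_min + code × LSB = 0 V + 27949 × 4.7 V / 262144
      = 0 V + 0.501100 V = 0.501100 V.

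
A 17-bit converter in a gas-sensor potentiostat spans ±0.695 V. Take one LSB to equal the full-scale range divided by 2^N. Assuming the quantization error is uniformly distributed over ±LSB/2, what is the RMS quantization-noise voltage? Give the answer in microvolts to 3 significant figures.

The full-scale span is 0.695 − (-0.695) = 1.39 V.
One LSB is 1.39 V / 131072 = 10.605 µV.
V_rms = LSB/√12 = 10.605 µV / √12 = 3.06 µV.

3.06 µV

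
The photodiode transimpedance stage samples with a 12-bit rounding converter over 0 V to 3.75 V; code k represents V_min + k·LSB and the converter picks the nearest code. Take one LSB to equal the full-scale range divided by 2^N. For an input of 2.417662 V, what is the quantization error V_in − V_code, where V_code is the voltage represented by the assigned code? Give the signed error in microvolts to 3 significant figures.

Range is 3.75 V. LSB = 3.75 V / 2^12 ≈ 0.9155 mV.
(2.417662 − (0)) / LSB = 2.417662 × 4096/3.75 = 2640.7316. Nearest integer: k = 2641.
V_code = V_min + k × range/2^12 = 0 + 2641 × 3.75/4096 = 2.417907715 V.
Error = V_in − V_code = 2.417662 − (2.417907715) = −246 µV.

−246 µV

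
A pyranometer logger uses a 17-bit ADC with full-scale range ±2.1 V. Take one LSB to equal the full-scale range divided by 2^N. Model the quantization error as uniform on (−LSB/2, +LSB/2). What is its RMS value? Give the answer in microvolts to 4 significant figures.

9.250 µV

The full-scale span is 2.1 − (-2.1) = 4.2 V.
LSB = 4.2 V / 2^17 = 32.0435 µV.
For a uniform distribution on [−LSB/2, +LSB/2], V_rms = LSB/√12 = 32.0435 µV/3.4641 = 9.250 µV.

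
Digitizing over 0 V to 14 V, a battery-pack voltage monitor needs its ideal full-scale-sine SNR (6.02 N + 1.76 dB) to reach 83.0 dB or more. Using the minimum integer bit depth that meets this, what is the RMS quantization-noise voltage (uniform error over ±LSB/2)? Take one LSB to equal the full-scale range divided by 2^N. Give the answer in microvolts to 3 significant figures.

247 µV

V_FS = 14 V.
6.02 N + 1.76 ≥ 83.0 gives N ≥ 13.495, so the minimum integer is 14.
One LSB is 14 V / 16384 = 0.85449 mV.
V_rms = LSB/√12 = 247 µV.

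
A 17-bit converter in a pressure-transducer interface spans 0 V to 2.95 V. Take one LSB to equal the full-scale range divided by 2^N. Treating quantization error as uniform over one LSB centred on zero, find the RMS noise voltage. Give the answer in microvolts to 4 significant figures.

6.497 µV

V_FS = 2.95 V.
LSB = 2.95 V ÷ 2^17 = 2.95/131072 V = 22.5067 µV.
V_rms = LSB/√12 = 22.5067 µV / √12 = 6.497 µV.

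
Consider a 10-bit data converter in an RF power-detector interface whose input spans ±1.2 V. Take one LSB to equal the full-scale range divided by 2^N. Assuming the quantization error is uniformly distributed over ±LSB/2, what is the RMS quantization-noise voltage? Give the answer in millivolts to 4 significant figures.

The full-scale span is 1.2 − (-1.2) = 2.4 V.
Step size = 2.4/1024 V = 2.34375 mV.
V_rms = LSB/√12 = 2.34375 mV / √12 = 0.6766 mV.

0.6766 mV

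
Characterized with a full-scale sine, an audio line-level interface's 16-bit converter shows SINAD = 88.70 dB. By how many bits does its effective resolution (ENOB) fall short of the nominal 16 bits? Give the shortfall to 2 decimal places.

ENOB = (SINAD − 1.76)/6.02 = (88.70 − 1.76)/6.02 = 14.4419 bits.
16 − 14.4419 = 1.56 bits below nominal.

1.56 bits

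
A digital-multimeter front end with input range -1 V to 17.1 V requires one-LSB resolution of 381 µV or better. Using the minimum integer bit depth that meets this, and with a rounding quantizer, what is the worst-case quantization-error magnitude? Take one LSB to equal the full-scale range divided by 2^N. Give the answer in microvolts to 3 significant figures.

Full-scale range = 17.1 V − (-1 V) = 18.1 V.
Required number of levels: 18.1/381 µV = 47507; smallest N with 2^N ≥ that is 16.
Step size = 18.1/65536 V = 276.18 µV.
Half an LSB is 138 µV.

138 µV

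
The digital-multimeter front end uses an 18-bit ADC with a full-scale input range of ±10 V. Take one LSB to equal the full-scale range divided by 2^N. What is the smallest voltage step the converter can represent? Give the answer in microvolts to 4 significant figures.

76.29 µV

Full-scale range = 10 V − (-10 V) = 20 V.
There are 2^18 = 262144 steps.
Step size = 20/262144 V = 76.29 µV.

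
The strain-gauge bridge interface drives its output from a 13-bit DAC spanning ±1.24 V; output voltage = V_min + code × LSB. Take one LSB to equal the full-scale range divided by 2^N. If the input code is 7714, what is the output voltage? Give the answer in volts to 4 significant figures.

1.095 V

The full-scale span is 1.24 − (-1.24) = 2.48 V. LSB = 2.48 V / 2^13.
V_out = -1.24 + 7714 × (2.48/8192) V
      = -1.24 V + 2.33529 V = 1.09529 V.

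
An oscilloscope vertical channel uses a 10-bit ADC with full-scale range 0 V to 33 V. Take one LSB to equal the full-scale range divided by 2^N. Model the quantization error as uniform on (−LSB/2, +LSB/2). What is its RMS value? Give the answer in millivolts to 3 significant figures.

9.30 mV

Range is 33 V.
Step size = 33/1024 V = 32.227 mV.
RMS of a uniform error over width LSB is LSB/√12 = 9.30 mV.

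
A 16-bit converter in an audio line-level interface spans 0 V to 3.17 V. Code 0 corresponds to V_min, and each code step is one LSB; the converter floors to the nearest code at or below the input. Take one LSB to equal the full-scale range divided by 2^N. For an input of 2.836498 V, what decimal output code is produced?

Full-scale range = 3.17 V. LSB = 3.17 V / 2^16 ≈ 48.37 µV.
(V_in − V_min) × 2^16/range = (2.836498 − (0)) × 65536/3.17 = 58641.241.
Floor → code = 58641.

58641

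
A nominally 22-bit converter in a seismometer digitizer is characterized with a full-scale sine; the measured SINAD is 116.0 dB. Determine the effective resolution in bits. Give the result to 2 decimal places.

18.98 bits

Inverting SNR = 6.02 N + 1.76: N_eff = (116.0 − 1.76)/6.02 = 18.9767.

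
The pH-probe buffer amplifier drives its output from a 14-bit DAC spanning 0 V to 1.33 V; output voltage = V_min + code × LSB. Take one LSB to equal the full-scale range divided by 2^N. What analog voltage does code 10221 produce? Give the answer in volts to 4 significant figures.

0.8297 V

V_FS = 1.33 V. LSB = 1.33 V / 2^14.
V_out = 0 + 10221 × (1.33/16384) V
      = 0 + 0.829708 = 0.829708 V.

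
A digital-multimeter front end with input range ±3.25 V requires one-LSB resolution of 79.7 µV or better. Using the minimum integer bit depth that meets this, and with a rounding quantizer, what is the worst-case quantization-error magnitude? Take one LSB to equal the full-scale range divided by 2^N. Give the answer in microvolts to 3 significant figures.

Full-scale range = 3.25 V − (-3.25 V) = 6.5 V.
Required number of levels: 6.5/79.7 µV = 81556; smallest N with 2^N ≥ that is 17.
Step size = 6.5/131072 V = 49.591 µV.
Half an LSB is 24.8 µV.

24.8 µV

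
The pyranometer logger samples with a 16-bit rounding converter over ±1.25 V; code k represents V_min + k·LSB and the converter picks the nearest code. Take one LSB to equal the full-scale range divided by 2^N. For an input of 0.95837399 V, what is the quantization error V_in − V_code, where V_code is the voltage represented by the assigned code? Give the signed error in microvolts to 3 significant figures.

The full-scale span is 1.25 − (-1.25) = 2.5 V. LSB = 2.5 V / 2^16 ≈ 38.15 µV.
Position in LSBs: (0.95837399 − (-1.25)) × 65536/2.5 = 57891.1991; rounding gives k = 57891.
Reconstructed level: -1.25 + 57891 × 2.5/65536 V = 0.95836639404 V.
Error = V_in − V_code = 0.95837399 − (0.95836639404) = +7.60 µV.

+7.60 µV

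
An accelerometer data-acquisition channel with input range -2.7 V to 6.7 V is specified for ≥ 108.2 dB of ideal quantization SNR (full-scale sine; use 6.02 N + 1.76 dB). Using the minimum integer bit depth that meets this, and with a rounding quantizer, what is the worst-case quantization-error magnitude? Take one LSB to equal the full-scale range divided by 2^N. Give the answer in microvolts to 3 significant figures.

17.9 µV

Full-scale range = 6.7 V − (-2.7 V) = 9.4 V.
Required N = ⌈(108.2 − 1.76)/6.02⌉ = ⌈17.681⌉ = 18.
LSB = 9.4 V ÷ 2^18 = 9.4/262144 V = 35.858 µV.
Max error for round-to-nearest is LSB/2 = 17.9 µV.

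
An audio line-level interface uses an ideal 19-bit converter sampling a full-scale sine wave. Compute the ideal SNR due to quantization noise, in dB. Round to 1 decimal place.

116.1 dB

6.02(19) + 1.76 = 114.38 + 1.76 = 116.14 dB.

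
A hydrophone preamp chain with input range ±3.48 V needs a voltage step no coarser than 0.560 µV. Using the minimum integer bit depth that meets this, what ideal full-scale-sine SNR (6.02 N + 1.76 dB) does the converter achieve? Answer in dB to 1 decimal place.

146.2 dB

Full-scale range = 3.48 V − (-3.48 V) = 6.96 V.
Need 2^N ≥ 6.96 V / 0.560 µV = 1.243e7 → N_min = 24.
Ideal SNR at N = 24: 6.02·24 + 1.76 = 146.2 dB.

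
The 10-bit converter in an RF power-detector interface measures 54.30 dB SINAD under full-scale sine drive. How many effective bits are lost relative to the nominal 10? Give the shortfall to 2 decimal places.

N_eff = (54.30 − 1.76)/6.02 = 8.7276 bits.
10 − 8.7276 = 1.27 bits below nominal.

1.27 bits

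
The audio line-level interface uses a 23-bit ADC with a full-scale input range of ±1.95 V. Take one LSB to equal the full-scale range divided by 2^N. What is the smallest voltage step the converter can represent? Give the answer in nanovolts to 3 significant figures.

Range = 1.95 − (-1.95) = 3.9 V.
There are 2^23 = 8388608 steps.
Step size = 3.9/8388608 V = 465 nV.

465 nV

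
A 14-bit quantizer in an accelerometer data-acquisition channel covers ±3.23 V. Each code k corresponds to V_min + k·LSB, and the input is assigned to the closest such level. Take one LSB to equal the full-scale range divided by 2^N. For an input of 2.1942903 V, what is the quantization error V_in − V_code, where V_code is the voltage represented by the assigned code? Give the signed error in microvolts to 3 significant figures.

+82.5 µV

Span: 3.23 V − (-3.23 V) = 6.46 V. LSB = 6.46 V / 2^14 ≈ 394.3 µV.
(V_in − V_min)/LSB = (2.1942903 − (-3.23)) × 16384/6.46 = 13757.2093 → nearest code k = 13757.
V_code = V_min + k × range/2^14 = -3.23 + 13757 × 6.46/16384 = 2.1942077637 V.
Error = V_in − V_code = 2.1942903 − (2.1942077637) = +82.5 µV.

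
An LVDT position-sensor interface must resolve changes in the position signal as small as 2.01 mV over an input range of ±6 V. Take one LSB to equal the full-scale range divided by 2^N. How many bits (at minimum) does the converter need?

The full-scale span is 6 − (-6) = 12 V.
Required number of levels: 12/2.01 mV = 5970.1; smallest N with 2^N ≥ that is 13.

13 bits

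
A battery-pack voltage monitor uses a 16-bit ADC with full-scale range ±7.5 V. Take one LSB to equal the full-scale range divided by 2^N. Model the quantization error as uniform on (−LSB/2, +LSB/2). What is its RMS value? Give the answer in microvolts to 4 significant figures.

The full-scale span is 7.5 − (-7.5) = 15 V.
Step size = 15/65536 V = 228.882 µV.
σ_q = LSB/√12 = 228.882 µV/3.4641 = 66.07 µV.

66.07 µV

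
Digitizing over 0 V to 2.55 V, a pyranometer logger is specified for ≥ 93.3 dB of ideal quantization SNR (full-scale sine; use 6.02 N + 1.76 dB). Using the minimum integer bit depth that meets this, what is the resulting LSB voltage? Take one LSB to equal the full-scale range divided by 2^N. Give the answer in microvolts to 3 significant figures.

38.9 µV

Full-scale range = 2.55 V.
Required N = ⌈(93.3 − 1.76)/6.02⌉ = ⌈15.206⌉ = 16.
One LSB is 2.55 V / 65536 = 38.9 µV.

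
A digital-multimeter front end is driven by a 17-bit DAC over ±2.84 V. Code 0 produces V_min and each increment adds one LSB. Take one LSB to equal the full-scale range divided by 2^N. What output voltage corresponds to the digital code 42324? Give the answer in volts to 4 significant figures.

-1.006 V

Range = 2.84 − (-2.84) = 5.68 V. LSB = 5.68 V / 2^17.
V_out = -2.84 + 42324 × (5.68/131072) V
      = -2.84 + 1.83411 = -1.00589 V.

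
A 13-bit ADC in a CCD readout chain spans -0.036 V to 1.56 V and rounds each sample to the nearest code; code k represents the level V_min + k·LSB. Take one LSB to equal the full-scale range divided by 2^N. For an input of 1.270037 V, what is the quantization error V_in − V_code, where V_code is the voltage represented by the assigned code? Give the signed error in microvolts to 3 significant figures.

The full-scale span is 1.56 − (-0.036) = 1.596 V. LSB = 1.596 V / 2^13 ≈ 194.8 µV.
Position in LSBs: (1.270037 − (-0.036)) × 8192/1.596 = 6703.6686; rounding gives k = 6704.
V_code = V_min + k × range/2^13 = -0.036 + 6704 × 1.596/8192 = 1.270101563 V.
Error = V_in − V_code = 1.270037 − (1.270101563) = −64.6 µV.

−64.6 µV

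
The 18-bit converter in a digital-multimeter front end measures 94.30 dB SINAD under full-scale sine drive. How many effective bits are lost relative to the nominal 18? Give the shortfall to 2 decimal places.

2.63 bits

N_eff = (94.30 − 1.76)/6.02 = 15.3721 bits.
18 − 15.3721 = 2.63 bits below nominal.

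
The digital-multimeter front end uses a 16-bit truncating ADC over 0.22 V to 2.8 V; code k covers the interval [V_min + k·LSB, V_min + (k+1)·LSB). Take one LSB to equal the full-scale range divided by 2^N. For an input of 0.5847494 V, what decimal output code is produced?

9265

Span: 2.8 V − (0.22 V) = 2.58 V. LSB = 2.58 V / 2^16 ≈ 39.37 µV.
(V_in − V_min) × 2^16/range = (0.5847494 − (0.22)) × 65536/2.58 = 9265.200.
Floor → code = 9265.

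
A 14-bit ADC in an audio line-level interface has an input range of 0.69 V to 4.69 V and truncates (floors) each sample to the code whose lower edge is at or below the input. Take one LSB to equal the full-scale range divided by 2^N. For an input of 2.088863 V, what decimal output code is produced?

Span: 4.69 V − (0.69 V) = 4 V. LSB = 4 V / 2^14 ≈ 244.1 µV.
(V_in − V_min) × 2^14/range = (2.088863 − (0.69)) × 16384/4 = 5729.743.
Floor → code = 5729.

5729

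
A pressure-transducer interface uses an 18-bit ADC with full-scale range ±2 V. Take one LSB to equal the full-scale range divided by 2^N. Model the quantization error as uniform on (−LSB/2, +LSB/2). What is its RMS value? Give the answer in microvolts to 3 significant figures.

Range = 2 − (-2) = 4 V.
Step size = 4/262144 V = 15.259 µV.
V_rms = LSB/√12 = 15.259 µV / √12 = 4.40 µV.

4.40 µV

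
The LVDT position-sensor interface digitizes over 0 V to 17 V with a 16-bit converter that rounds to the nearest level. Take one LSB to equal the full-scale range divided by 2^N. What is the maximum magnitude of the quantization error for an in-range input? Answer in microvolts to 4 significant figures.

129.7 µV

Range is 17 V.
LSB = 17 V ÷ 2^16 = 17/65536 V = 259.399 µV.
Worst-case error for round-to-nearest is half an LSB: 129.7 µV.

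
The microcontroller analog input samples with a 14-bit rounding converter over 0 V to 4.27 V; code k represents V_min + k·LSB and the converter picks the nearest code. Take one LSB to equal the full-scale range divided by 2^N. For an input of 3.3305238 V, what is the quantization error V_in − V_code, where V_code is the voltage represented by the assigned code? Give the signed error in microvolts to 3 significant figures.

Span = 4.27 V. LSB = 4.27 V / 2^14 ≈ 260.6 µV.
(3.3305238 − (0)) / LSB = 3.3305238 × 16384/4.27 = 12779.2276. Nearest integer: k = 12779.
Reconstructed level: 0 + 12779 × 4.27/16384 V = 3.3304644775 V.
Error = V_in − V_code = 3.3305238 − (3.3304644775) = +59.3 µV.

+59.3 µV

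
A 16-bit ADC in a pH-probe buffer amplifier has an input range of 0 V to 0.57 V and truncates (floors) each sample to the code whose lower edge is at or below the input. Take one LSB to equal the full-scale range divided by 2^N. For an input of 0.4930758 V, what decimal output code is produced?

Range is 0.57 V. LSB = 0.57 V / 2^16 ≈ 8.698 µV.
(V_in − V_min) × 2^16/range = (0.4930758 − (0)) × 65536/0.57 = 56691.606.
Floor → code = 56691.

56691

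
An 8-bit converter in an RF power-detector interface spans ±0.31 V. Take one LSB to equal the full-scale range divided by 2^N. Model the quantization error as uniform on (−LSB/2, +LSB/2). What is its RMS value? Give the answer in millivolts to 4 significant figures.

Full-scale range = 0.31 V − (-0.31 V) = 0.62 V.
One LSB is 0.62 V / 256 = 2.42188 mV.
σ_q = LSB/√12 = 2.42188 mV/3.4641 = 0.6991 mV.

0.6991 mV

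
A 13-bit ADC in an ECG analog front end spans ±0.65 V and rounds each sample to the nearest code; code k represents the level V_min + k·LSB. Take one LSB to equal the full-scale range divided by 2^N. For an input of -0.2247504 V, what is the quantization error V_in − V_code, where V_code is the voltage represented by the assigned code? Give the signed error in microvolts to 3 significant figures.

Span: 0.65 V − (-0.65 V) = 1.3 V. LSB = 1.3 V / 2^13 ≈ 158.7 µV.
(V_in − V_min)/LSB = (-0.2247504 − (-0.65)) × 8192/1.3 = 2679.7267 → nearest code k = 2680.
V_code = V_min + k × range/2^13 = -0.65 + 2680 × 1.3/8192 = -0.2247070313 V.
Error = V_in − V_code = -0.2247504 − (-0.2247070313) = −43.4 µV.

−43.4 µV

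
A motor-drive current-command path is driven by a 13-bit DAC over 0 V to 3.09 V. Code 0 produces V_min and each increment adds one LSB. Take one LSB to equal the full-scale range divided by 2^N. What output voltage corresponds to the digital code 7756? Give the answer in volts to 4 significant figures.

V_FS = 3.09 V. LSB = 3.09 V / 2^13.
Output = V_min + (7756/8192) × range = 0 + 0.946777 × 3.09 V
      = 0 V + 2.92554 V = 2.92554 V.

2.926 V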